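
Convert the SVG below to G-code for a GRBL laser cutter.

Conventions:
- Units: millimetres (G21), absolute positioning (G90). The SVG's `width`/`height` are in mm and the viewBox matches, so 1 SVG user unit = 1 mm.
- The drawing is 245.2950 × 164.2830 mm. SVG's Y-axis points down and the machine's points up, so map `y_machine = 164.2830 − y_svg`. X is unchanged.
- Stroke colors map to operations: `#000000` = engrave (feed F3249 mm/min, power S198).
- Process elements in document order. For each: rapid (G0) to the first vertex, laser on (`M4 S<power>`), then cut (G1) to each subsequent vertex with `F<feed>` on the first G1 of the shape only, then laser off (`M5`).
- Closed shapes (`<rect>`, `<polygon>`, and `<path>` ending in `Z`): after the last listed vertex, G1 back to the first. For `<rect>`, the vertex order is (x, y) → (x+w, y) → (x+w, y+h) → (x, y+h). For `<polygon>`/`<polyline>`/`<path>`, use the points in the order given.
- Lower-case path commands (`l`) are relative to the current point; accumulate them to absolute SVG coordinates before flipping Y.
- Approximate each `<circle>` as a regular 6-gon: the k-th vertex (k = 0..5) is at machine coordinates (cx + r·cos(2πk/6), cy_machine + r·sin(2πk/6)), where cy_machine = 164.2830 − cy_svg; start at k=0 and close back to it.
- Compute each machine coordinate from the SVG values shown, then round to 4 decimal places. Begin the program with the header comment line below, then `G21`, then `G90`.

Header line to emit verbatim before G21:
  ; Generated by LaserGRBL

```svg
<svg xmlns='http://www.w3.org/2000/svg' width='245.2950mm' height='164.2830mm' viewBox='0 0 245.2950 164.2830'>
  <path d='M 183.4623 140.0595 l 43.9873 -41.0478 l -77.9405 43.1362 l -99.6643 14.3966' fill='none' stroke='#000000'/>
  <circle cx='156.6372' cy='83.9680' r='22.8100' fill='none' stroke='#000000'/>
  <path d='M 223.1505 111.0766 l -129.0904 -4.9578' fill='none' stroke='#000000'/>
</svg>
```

; Generated by LaserGRBL
G21
G90
G0 X183.4623 Y24.2235
M4 S198
G1 X227.4496 Y65.2713 F3249
G1 X149.5091 Y22.1351
G1 X49.8448 Y7.7385
M5
G0 X179.4472 Y80.3150
M4 S198
G1 X168.0422 Y100.0690 F3249
G1 X145.2322 Y100.0690
G1 X133.8272 Y80.3150
G1 X145.2322 Y60.5610
G1 X168.0422 Y60.5610
G1 X179.4472 Y80.3150
M5
G0 X223.1505 Y53.2064
M4 S198
G1 X94.0601 Y58.1642 F3249
M5

Since the viewBox matches the mm dimensions, user units are millimetres directly. The only transform is the Y-flip y_m = 164.2830 − y_svg.

Shape 1 is a open polyline drawn with `<path>`. Its stroke #000000 means engrave at S198, F3249. After flipping Y the toolpath is (183.4623,24.2235) → (227.4496,65.2713) → (149.5091,22.1351) → (49.8448,7.7385).

Shape 2 is a circle drawn with `<circle>`. Its stroke #000000 means engrave at S198, F3249. After flipping Y the toolpath is (179.4472,80.3150) → (168.0422,100.0690) → (145.2322,100.0690) → (133.8272,80.3150) → (145.2322,60.5610) → (168.0422,60.5610) → (179.4472,80.3150), returning to the start.

Shape 3 is a line segment drawn with `<path>`. Its stroke #000000 means engrave at S198, F3249. After flipping Y the toolpath is (223.1505,53.2064) → (94.0601,58.1642).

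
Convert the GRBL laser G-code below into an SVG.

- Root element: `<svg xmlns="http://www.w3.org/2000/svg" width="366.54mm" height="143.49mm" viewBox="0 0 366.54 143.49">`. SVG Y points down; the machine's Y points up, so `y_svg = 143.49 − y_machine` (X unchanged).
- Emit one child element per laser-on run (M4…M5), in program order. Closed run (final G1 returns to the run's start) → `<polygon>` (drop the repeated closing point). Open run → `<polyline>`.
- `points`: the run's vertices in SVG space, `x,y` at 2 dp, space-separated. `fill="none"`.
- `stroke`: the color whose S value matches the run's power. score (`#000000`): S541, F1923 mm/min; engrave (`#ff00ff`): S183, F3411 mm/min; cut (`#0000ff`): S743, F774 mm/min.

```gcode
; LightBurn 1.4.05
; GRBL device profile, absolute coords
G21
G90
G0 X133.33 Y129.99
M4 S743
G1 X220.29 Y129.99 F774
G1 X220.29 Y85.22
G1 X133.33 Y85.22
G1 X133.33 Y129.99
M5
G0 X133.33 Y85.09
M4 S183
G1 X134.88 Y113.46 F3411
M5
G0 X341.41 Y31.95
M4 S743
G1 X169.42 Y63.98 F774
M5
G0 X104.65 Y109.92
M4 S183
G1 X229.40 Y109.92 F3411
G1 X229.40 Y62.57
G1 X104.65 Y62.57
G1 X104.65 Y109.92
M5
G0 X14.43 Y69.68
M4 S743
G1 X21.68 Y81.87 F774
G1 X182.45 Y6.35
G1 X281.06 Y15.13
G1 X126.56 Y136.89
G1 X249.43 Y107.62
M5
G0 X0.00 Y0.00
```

y_svg = 143.49 − y_m.

[1] S743→`#0000ff` (cut); closed run; points: 133.33,13.50 220.29,13.50 220.29,58.27 133.33,58.27

[2] S183→`#ff00ff` (engrave); open run; points: 133.33,58.40 134.88,30.03

[3] S743→`#0000ff` (cut); open run; points: 341.41,111.54 169.42,79.51

[4] S183→`#ff00ff` (engrave); closed run; points: 104.65,33.57 229.40,33.57 229.40,80.92 104.65,80.92

[5] S743→`#0000ff` (cut); open run; points: 14.43,73.81 21.68,61.62 182.45,137.14 281.06,128.36 126.56,6.60 249.43,35.87

<svg xmlns="http://www.w3.org/2000/svg" width="366.54mm" height="143.49mm" viewBox="0 0 366.54 143.49">
  <polygon points="133.33,13.50 220.29,13.50 220.29,58.27 133.33,58.27" fill="none" stroke="#0000ff"/>
  <polyline points="133.33,58.40 134.88,30.03" fill="none" stroke="#ff00ff"/>
  <polyline points="341.41,111.54 169.42,79.51" fill="none" stroke="#0000ff"/>
  <polygon points="104.65,33.57 229.40,33.57 229.40,80.92 104.65,80.92" fill="none" stroke="#ff00ff"/>
  <polyline points="14.43,73.81 21.68,61.62 182.45,137.14 281.06,128.36 126.56,6.60 249.43,35.87" fill="none" stroke="#0000ff"/>
</svg>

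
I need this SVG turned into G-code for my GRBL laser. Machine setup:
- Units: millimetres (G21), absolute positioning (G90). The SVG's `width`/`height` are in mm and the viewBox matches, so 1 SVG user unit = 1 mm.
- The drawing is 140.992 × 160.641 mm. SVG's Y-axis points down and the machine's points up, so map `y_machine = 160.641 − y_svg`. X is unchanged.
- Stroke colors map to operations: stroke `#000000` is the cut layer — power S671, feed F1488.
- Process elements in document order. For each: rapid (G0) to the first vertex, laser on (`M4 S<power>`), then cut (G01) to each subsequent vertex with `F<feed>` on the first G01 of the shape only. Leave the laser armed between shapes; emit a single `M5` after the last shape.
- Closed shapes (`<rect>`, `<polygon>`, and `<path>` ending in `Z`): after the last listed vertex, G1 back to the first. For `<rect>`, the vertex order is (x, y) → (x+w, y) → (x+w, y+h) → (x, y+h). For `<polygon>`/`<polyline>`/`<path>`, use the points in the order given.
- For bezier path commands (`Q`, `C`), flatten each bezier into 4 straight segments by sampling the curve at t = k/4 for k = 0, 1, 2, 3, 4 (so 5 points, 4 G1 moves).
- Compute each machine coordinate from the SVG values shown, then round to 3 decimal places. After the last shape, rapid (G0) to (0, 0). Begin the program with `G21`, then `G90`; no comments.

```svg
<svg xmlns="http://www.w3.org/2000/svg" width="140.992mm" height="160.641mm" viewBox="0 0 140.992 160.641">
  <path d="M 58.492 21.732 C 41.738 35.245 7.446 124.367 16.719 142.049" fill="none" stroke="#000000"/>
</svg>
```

1 u = 1 mm; y_m = 160.641 − y.

[1] `<path>` cubic bezier, #000000→cut S671 F1488: (58.492,138.909) → (43.593,116.895) → (27.845,80.314) → (16.978,42.951) → (16.719,18.592)

G21
G90
G0 X58.492 Y138.909
M4 S671
G01 X43.593 Y116.895 F1488
G01 X27.845 Y80.314
G01 X16.978 Y42.951
G01 X16.719 Y18.592
M5
G0 X0.000 Y0.000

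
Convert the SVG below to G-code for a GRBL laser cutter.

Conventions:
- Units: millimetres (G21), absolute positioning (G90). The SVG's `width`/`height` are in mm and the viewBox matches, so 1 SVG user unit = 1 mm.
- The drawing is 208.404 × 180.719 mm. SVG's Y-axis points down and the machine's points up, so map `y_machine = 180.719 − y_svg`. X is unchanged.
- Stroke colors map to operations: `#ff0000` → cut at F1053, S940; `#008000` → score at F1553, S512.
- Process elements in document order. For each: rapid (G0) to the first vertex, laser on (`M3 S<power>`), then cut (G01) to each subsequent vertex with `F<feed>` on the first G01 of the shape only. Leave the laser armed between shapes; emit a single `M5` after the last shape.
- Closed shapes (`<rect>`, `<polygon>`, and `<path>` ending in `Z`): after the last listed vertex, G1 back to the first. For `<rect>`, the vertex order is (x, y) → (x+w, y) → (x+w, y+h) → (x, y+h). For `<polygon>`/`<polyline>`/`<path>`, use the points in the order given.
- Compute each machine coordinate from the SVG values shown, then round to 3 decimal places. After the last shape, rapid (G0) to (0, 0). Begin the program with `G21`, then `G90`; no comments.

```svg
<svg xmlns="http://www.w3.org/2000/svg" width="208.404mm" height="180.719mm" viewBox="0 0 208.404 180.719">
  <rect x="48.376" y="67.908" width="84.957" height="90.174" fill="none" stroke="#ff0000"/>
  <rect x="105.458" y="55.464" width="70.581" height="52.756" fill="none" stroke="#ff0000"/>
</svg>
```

viewBox `0 0 208.404 180.719` with mm width/height → 1 unit = 1 mm. Flip: y_m = 180.719 − y_svg.

**Shape 1** — `<rect>` rectangle, stroke `#ff0000` → cut (S940, F1053). Machine vertices: (48.376,112.811) → (133.333,112.811) → (133.333,22.637) → (48.376,22.637) → (48.376,112.811). Closed: final G1 returns to the first vertex.

**Shape 2** — `<rect>` rectangle, stroke `#ff0000` → cut (S940, F1053). Machine vertices: (105.458,125.255) → (176.039,125.255) → (176.039,72.499) → (105.458,72.499) → (105.458,125.255). Closed: final G1 returns to the first vertex.

G21
G90
G0 X48.376 Y112.811
M3 S940
G01 X133.333 Y112.811 F1053
G01 X133.333 Y22.637
G01 X48.376 Y22.637
G01 X48.376 Y112.811
G0 X105.458 Y125.255
M3 S940
G01 X176.039 Y125.255 F1053
G01 X176.039 Y72.499
G01 X105.458 Y72.499
G01 X105.458 Y125.255
M5
G0 X0.000 Y0.000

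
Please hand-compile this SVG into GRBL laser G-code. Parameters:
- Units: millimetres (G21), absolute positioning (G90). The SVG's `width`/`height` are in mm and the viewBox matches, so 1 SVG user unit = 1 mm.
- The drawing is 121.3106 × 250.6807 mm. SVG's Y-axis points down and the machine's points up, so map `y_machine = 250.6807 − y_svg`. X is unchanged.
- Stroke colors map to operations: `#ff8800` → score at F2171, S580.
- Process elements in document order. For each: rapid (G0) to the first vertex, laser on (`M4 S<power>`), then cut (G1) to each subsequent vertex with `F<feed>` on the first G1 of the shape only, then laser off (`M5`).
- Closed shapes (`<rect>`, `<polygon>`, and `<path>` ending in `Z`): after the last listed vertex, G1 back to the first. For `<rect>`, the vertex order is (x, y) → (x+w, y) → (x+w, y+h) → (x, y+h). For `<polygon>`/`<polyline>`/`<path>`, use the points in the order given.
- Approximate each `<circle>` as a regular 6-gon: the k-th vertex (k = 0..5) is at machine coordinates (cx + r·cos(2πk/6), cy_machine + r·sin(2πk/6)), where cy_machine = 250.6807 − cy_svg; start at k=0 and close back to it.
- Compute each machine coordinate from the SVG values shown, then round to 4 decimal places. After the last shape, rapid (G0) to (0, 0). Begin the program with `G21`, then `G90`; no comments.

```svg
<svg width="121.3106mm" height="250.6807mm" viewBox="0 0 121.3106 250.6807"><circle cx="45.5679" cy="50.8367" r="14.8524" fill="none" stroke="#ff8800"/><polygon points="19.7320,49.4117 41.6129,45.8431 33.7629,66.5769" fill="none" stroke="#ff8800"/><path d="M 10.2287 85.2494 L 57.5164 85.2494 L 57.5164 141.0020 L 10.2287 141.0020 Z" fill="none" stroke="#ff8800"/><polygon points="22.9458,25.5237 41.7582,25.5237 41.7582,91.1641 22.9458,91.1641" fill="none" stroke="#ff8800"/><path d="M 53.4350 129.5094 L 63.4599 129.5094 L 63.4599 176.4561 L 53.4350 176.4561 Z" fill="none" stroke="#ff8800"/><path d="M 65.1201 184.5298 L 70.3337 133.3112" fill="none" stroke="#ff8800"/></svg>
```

1 u = 1 mm; y_m = 250.6807 − y.

[1] `<circle>` circle, #ff8800→score S580 F2171: (60.4203,199.8440) → (52.9941,212.7066) → (38.1417,212.7066) → (30.7155,199.8440) → (38.1417,186.9814) → (52.9941,186.9814) → (60.4203,199.8440) (closed)

[2] `<polygon>` regular polygon, #ff8800→score S580 F2171: (19.7320,201.2690) → (41.6129,204.8376) → (33.7629,184.1038) → (19.7320,201.2690) (closed)

[3] `<path>` rectangle, #ff8800→score S580 F2171: (10.2287,165.4313) → (57.5164,165.4313) → (57.5164,109.6787) → (10.2287,109.6787) → (10.2287,165.4313) (closed)

[4] `<polygon>` rectangle, #ff8800→score S580 F2171: (22.9458,225.1570) → (41.7582,225.1570) → (41.7582,159.5166) → (22.9458,159.5166) → (22.9458,225.1570) (closed)

[5] `<path>` rectangle, #ff8800→score S580 F2171: (53.4350,121.1713) → (63.4599,121.1713) → (63.4599,74.2246) → (53.4350,74.2246) → (53.4350,121.1713) (closed)

[6] `<path>` line segment, #ff8800→score S580 F2171: (65.1201,66.1509) → (70.3337,117.3695)

G21
G90
G0 X60.4203 Y199.8440
M4 S580
G1 X52.9941 Y212.7066 F2171
G1 X38.1417 Y212.7066
G1 X30.7155 Y199.8440
G1 X38.1417 Y186.9814
G1 X52.9941 Y186.9814
G1 X60.4203 Y199.8440
M5
G0 X19.7320 Y201.2690
M4 S580
G1 X41.6129 Y204.8376 F2171
G1 X33.7629 Y184.1038
G1 X19.7320 Y201.2690
M5
G0 X10.2287 Y165.4313
M4 S580
G1 X57.5164 Y165.4313 F2171
G1 X57.5164 Y109.6787
G1 X10.2287 Y109.6787
G1 X10.2287 Y165.4313
M5
G0 X22.9458 Y225.1570
M4 S580
G1 X41.7582 Y225.1570 F2171
G1 X41.7582 Y159.5166
G1 X22.9458 Y159.5166
G1 X22.9458 Y225.1570
M5
G0 X53.4350 Y121.1713
M4 S580
G1 X63.4599 Y121.1713 F2171
G1 X63.4599 Y74.2246
G1 X53.4350 Y74.2246
G1 X53.4350 Y121.1713
M5
G0 X65.1201 Y66.1509
M4 S580
G1 X70.3337 Y117.3695 F2171
M5
G0 X0.0000 Y0.0000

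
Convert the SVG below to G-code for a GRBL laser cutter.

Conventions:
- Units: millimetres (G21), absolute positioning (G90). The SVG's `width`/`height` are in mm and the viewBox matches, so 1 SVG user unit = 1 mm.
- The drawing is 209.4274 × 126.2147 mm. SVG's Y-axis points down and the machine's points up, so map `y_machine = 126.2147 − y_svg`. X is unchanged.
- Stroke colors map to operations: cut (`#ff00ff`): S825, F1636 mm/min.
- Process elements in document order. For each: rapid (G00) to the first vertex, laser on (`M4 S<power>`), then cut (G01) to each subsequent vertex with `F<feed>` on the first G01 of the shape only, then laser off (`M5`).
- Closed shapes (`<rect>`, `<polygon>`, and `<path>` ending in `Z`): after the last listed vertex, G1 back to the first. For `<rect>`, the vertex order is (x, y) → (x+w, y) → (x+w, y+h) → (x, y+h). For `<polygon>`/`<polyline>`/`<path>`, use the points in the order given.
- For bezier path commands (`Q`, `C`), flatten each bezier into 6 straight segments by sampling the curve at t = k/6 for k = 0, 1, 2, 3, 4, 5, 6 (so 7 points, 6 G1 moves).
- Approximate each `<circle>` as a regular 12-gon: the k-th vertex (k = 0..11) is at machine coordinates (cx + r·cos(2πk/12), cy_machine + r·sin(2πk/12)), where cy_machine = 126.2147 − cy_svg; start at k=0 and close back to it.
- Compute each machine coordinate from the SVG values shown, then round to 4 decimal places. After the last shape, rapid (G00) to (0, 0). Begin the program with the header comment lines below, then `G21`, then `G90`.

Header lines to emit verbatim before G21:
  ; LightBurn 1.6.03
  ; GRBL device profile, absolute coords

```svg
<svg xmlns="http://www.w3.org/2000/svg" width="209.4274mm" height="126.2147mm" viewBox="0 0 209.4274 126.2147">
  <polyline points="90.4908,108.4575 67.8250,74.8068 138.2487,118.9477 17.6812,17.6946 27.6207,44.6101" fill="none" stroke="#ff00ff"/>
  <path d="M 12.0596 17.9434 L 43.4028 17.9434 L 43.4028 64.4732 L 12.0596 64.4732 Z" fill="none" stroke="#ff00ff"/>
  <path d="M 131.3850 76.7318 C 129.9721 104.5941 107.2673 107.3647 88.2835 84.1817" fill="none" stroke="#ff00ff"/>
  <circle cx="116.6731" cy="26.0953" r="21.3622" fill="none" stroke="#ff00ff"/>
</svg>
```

; LightBurn 1.6.03
; GRBL device profile, absolute coords
G21
G90
G00 X90.4908 Y17.7572
M4 S825
G01 X67.8250 Y51.4079 F1636
G01 X138.2487 Y7.2670
G01 X17.6812 Y108.5201
G01 X27.6207 Y81.6046
M5
G00 X12.0596 Y108.2713
M4 S825
G01 X43.4028 Y108.2713 F1636
G01 X43.4028 Y61.7415
G01 X12.0596 Y61.7415
G01 X12.0596 Y108.2713
M5
G00 X131.3850 Y49.4829
M4 S825
G01 X129.0200 Y37.6467 F1636
G01 X123.8012 Y30.0164
G01 X116.4233 Y26.6160
G01 X107.5812 Y27.4693
G01 X97.9697 Y32.6003
G01 X88.2835 Y42.0330
M5
G00 X138.0353 Y100.1194
M4 S825
G01 X135.1733 Y110.8005 F1636
G01 X127.3542 Y118.6196
G01 X116.6731 Y121.4816
G01 X105.9920 Y118.6196
G01 X98.1729 Y110.8005
G01 X95.3109 Y100.1194
G01 X98.1729 Y89.4383
G01 X105.9920 Y81.6192
G01 X116.6731 Y78.7572
G01 X127.3542 Y81.6192
G01 X135.1733 Y89.4383
G01 X138.0353 Y100.1194
M5
G00 X0.0000 Y0.0000

1 u = 1 mm; y_m = 126.2147 − y.

[1] `<polyline>` open polyline, #ff00ff→cut S825 F1636: (90.4908,17.7572) → (67.8250,51.4079) → (138.2487,7.2670) → (17.6812,108.5201) → (27.6207,81.6046)

[2] `<path>` rectangle, #ff00ff→cut S825 F1636: (12.0596,108.2713) → (43.4028,108.2713) → (43.4028,61.7415) → (12.0596,61.7415) → (12.0596,108.2713) (closed)

[3] `<path>` cubic bezier, #ff00ff→cut S825 F1636: (131.3850,49.4829) → (129.0200,37.6467) → (123.8012,30.0164) → (116.4233,26.6160) → (107.5812,27.4693) → (97.9697,32.6003) → (88.2835,42.0330)

[4] `<circle>` circle, #ff00ff→cut S825 F1636: (138.0353,100.1194) → (135.1733,110.8005) → (127.3542,118.6196) → (116.6731,121.4816) → (105.9920,118.6196) → (98.1729,110.8005) → (95.3109,100.1194) → (98.1729,89.4383) → (105.9920,81.6192) → (116.6731,78.7572) → (127.3542,81.6192) → (135.1733,89.4383) → (138.0353,100.1194) (closed)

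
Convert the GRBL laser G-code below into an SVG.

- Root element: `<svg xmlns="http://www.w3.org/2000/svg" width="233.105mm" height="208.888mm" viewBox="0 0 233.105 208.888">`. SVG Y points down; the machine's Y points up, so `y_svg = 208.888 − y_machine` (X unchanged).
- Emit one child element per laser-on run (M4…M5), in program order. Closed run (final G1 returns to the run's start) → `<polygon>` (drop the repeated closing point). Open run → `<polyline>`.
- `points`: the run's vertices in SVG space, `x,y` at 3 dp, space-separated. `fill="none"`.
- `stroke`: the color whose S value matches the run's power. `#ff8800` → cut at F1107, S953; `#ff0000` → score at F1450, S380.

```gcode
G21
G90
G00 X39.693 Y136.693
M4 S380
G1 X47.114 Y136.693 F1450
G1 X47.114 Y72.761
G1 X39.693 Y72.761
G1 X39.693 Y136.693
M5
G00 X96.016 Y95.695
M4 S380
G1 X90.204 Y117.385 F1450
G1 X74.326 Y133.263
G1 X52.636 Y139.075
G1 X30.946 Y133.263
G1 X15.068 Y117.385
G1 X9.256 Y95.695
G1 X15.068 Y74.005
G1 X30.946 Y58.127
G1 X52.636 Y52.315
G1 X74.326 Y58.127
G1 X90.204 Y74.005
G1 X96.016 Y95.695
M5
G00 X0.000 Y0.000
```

Each laser-on run becomes one SVG element. Flip Y back into SVG space with y_svg = 208.888 − y_machine. Every run uses S380, so all elements get stroke `#ff0000` (score).

Run 1: The run returns to its start, so emit a `<polygon>` with points (Y-flipped): 39.693,72.195 47.114,72.195 47.114,136.127 39.693,136.127.

Run 2: The run returns to its start, so emit a `<polygon>` with points (Y-flipped): 96.016,113.193 90.204,91.503 74.326,75.625 52.636,69.813 30.946,75.625 15.068,91.503 9.256,113.193 15.068,134.883 30.946,150.761 52.636,156.573 74.326,150.761 90.204,134.883.

<svg xmlns="http://www.w3.org/2000/svg" width="233.105mm" height="208.888mm" viewBox="0 0 233.105 208.888">
  <polygon points="39.693,72.195 47.114,72.195 47.114,136.127 39.693,136.127" fill="none" stroke="#ff0000"/>
  <polygon points="96.016,113.193 90.204,91.503 74.326,75.625 52.636,69.813 30.946,75.625 15.068,91.503 9.256,113.193 15.068,134.883 30.946,150.761 52.636,156.573 74.326,150.761 90.204,134.883" fill="none" stroke="#ff0000"/>
</svg>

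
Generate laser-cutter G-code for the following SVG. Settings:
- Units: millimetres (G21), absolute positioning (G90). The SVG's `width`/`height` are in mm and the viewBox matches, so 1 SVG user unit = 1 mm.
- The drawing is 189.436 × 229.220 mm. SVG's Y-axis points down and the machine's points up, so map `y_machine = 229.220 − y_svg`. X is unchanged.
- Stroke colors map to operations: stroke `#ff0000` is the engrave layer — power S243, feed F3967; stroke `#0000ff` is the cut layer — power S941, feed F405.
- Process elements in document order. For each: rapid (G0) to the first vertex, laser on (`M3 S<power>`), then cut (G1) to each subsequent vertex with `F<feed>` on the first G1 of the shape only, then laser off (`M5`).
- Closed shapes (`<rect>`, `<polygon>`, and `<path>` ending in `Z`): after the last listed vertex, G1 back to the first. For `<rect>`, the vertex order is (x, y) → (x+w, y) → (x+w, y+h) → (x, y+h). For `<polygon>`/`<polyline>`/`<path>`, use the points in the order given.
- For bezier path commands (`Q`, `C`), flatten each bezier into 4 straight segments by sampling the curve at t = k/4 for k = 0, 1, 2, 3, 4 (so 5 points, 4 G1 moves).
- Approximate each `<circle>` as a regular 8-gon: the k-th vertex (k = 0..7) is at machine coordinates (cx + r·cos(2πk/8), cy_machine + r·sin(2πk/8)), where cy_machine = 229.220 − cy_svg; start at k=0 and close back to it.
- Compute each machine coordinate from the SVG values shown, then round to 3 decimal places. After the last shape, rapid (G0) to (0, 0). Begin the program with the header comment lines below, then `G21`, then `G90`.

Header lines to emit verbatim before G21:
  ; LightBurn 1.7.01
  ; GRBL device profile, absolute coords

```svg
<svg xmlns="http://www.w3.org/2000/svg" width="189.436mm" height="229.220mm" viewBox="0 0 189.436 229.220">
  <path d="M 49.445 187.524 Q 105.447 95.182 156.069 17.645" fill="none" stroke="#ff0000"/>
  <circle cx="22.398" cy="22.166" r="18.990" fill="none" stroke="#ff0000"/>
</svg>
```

1 u = 1 mm; y_m = 229.220 − y.

[1] `<path>` quadratic bezier, #ff0000→engrave S243 F3967: (49.445,41.696) → (77.110,86.942) → (104.102,130.337) → (130.422,171.881) → (156.069,211.575)

[2] `<circle>` circle, #ff0000→engrave S243 F3967: (41.388,207.054) → (35.826,220.482) → (22.398,226.044) → (8.970,220.482) → (3.408,207.054) → (8.970,193.626) → (22.398,188.064) → (35.826,193.626) → (41.388,207.054) (closed)

; LightBurn 1.7.01
; GRBL device profile, absolute coords
G21
G90
G0 X49.445 Y41.696
M3 S243
G1 X77.110 Y86.942 F3967
G1 X104.102 Y130.337
G1 X130.422 Y171.881
G1 X156.069 Y211.575
M5
G0 X41.388 Y207.054
M3 S243
G1 X35.826 Y220.482 F3967
G1 X22.398 Y226.044
G1 X8.970 Y220.482
G1 X3.408 Y207.054
G1 X8.970 Y193.626
G1 X22.398 Y188.064
G1 X35.826 Y193.626
G1 X41.388 Y207.054
M5
G0 X0.000 Y0.000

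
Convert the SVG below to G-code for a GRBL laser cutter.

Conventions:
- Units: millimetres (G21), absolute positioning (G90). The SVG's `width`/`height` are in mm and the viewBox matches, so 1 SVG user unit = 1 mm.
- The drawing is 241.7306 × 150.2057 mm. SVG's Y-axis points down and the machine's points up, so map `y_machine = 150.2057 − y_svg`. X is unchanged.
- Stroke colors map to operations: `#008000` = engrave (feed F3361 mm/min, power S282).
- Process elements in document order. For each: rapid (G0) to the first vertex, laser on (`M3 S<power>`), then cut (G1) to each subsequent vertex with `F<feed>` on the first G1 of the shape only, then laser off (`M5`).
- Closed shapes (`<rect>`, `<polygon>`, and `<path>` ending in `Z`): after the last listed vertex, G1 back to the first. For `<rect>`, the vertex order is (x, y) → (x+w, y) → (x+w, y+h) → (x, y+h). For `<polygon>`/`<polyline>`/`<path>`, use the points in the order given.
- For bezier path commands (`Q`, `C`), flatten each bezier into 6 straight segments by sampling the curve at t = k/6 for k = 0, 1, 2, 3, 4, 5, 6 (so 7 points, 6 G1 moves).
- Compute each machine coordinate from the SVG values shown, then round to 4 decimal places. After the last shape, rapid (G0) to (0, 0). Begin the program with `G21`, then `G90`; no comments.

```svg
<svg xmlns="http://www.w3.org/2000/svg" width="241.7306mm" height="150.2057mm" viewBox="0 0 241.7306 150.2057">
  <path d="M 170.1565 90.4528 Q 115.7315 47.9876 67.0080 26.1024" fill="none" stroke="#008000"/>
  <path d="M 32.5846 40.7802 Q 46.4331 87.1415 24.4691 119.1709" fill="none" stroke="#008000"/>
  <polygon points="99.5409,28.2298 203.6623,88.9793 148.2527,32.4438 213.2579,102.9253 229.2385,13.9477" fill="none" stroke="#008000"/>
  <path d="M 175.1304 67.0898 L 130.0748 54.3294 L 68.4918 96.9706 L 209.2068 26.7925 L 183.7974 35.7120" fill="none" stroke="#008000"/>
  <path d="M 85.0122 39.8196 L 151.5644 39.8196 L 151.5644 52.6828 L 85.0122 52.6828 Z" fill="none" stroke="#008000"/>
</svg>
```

G21
G90
G0 X170.1565 Y59.7529
M3 S282
G1 X152.1732 Y73.3363 F3361
G1 X134.5067 Y85.7764
G1 X117.1569 Y97.0731
G1 X100.1238 Y107.2265
G1 X83.4075 Y116.2366
G1 X67.0080 Y124.1033
M5
G0 X32.5846 Y109.4255
M3 S282
G1 X36.2060 Y94.3698 F3361
G1 X37.8378 Y80.1104
G1 X37.4800 Y66.6472
G1 X35.1326 Y53.9802
G1 X30.7956 Y42.1094
G1 X24.4691 Y31.0348
M5
G0 X99.5409 Y121.9759
M3 S282
G1 X203.6623 Y61.2264 F3361
G1 X148.2527 Y117.7619
G1 X213.2579 Y47.2804
G1 X229.2385 Y136.2580
G1 X99.5409 Y121.9759
M5
G0 X175.1304 Y83.1159
M3 S282
G1 X130.0748 Y95.8763 F3361
G1 X68.4918 Y53.2351
G1 X209.2068 Y123.4132
G1 X183.7974 Y114.4937
M5
G0 X85.0122 Y110.3861
M3 S282
G1 X151.5644 Y110.3861 F3361
G1 X151.5644 Y97.5229
G1 X85.0122 Y97.5229
G1 X85.0122 Y110.3861
M5
G0 X0.0000 Y0.0000

1 u = 1 mm; y_m = 150.2057 − y.

[1] `<path>` quadratic bezier, #008000→engrave S282 F3361: (170.1565,59.7529) → (152.1732,73.3363) → (134.5067,85.7764) → (117.1569,97.0731) → (100.1238,107.2265) → (83.4075,116.2366) → (67.0080,124.1033)

[2] `<path>` quadratic bezier, #008000→engrave S282 F3361: (32.5846,109.4255) → (36.2060,94.3698) → (37.8378,80.1104) → (37.4800,66.6472) → (35.1326,53.9802) → (30.7956,42.1094) → (24.4691,31.0348)

[3] `<polygon>` closed polygon, #008000→engrave S282 F3361: (99.5409,121.9759) → (203.6623,61.2264) → (148.2527,117.7619) → (213.2579,47.2804) → (229.2385,136.2580) → (99.5409,121.9759) (closed)

[4] `<path>` open polyline, #008000→engrave S282 F3361: (175.1304,83.1159) → (130.0748,95.8763) → (68.4918,53.2351) → (209.2068,123.4132) → (183.7974,114.4937)

[5] `<path>` rectangle, #008000→engrave S282 F3361: (85.0122,110.3861) → (151.5644,110.3861) → (151.5644,97.5229) → (85.0122,97.5229) → (85.0122,110.3861) (closed)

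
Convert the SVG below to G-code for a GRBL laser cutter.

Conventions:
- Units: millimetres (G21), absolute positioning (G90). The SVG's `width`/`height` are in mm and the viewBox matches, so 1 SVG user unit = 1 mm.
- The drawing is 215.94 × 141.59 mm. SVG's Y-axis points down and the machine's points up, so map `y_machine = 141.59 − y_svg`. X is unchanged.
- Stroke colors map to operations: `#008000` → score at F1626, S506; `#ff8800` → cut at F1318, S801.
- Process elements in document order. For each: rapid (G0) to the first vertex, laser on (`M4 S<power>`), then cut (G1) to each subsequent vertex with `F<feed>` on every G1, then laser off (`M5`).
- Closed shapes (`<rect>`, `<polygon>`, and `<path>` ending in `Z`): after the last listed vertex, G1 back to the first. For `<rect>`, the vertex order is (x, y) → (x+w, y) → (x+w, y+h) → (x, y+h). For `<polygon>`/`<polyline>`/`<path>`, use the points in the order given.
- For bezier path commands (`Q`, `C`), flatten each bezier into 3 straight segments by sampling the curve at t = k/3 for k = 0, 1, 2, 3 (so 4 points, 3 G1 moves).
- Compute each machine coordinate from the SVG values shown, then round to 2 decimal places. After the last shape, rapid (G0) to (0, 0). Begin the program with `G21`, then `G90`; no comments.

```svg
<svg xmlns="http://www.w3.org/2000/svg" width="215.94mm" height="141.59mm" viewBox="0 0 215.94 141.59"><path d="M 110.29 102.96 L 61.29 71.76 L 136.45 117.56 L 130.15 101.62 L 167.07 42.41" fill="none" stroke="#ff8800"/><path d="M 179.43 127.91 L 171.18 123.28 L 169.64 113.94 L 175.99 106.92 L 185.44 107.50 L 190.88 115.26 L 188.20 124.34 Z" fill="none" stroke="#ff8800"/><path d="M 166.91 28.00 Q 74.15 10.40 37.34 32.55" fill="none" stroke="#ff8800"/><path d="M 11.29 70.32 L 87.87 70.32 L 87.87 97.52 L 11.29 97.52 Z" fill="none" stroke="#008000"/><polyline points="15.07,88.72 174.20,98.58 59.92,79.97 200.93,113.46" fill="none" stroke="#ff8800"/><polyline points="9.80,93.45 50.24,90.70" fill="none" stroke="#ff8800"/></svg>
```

Since the viewBox matches the mm dimensions, user units are millimetres directly. The only transform is the Y-flip y_m = 141.59 − y_svg.

Shape 1 is a open polyline drawn with `<path>`. Its stroke #ff8800 means cut at S801, F1318. After flipping Y the toolpath is (110.29,38.63) → (61.29,69.83) → (136.45,24.03) → (130.15,39.97) → (167.07,99.18).

Shape 2 is a regular polygon drawn with `<path>`. Its stroke #ff8800 means cut at S801, F1318. After flipping Y the toolpath is (179.43,13.68) → (171.18,18.31) → (169.64,27.65) → (175.99,34.67) → (185.44,34.09) → (190.88,26.33) → (188.20,17.25) → (179.43,13.68), returning to the start.

Shape 3 is a quadratic bezier drawn with `<path>`. Its stroke #ff8800 means cut at S801, F1318. After flipping Y the toolpath is (166.91,113.59) → (111.29,120.91) → (68.10,119.39) → (37.34,109.04).

Shape 4 is a rectangle drawn with `<path>`. Its stroke #008000 means score at S506, F1626. After flipping Y the toolpath is (11.29,71.27) → (87.87,71.27) → (87.87,44.07) → (11.29,44.07) → (11.29,71.27), returning to the start.

Shape 5 is a open polyline drawn with `<polyline>`. Its stroke #ff8800 means cut at S801, F1318. After flipping Y the toolpath is (15.07,52.87) → (174.20,43.01) → (59.92,61.62) → (200.93,28.13).

Shape 6 is a line segment drawn with `<polyline>`. Its stroke #ff8800 means cut at S801, F1318. After flipping Y the toolpath is (9.80,48.14) → (50.24,50.89).

G21
G90
G0 X110.29 Y38.63
M4 S801
G1 X61.29 Y69.83 F1318
G1 X136.45 Y24.03 F1318
G1 X130.15 Y39.97 F1318
G1 X167.07 Y99.18 F1318
M5
G0 X179.43 Y13.68
M4 S801
G1 X171.18 Y18.31 F1318
G1 X169.64 Y27.65 F1318
G1 X175.99 Y34.67 F1318
G1 X185.44 Y34.09 F1318
G1 X190.88 Y26.33 F1318
G1 X188.20 Y17.25 F1318
G1 X179.43 Y13.68 F1318
M5
G0 X166.91 Y113.59
M4 S801
G1 X111.29 Y120.91 F1318
G1 X68.10 Y119.39 F1318
G1 X37.34 Y109.04 F1318
M5
G0 X11.29 Y71.27
M4 S506
G1 X87.87 Y71.27 F1626
G1 X87.87 Y44.07 F1626
G1 X11.29 Y44.07 F1626
G1 X11.29 Y71.27 F1626
M5
G0 X15.07 Y52.87
M4 S801
G1 X174.20 Y43.01 F1318
G1 X59.92 Y61.62 F1318
G1 X200.93 Y28.13 F1318
M5
G0 X9.80 Y48.14
M4 S801
G1 X50.24 Y50.89 F1318
M5
G0 X0.00 Y0.00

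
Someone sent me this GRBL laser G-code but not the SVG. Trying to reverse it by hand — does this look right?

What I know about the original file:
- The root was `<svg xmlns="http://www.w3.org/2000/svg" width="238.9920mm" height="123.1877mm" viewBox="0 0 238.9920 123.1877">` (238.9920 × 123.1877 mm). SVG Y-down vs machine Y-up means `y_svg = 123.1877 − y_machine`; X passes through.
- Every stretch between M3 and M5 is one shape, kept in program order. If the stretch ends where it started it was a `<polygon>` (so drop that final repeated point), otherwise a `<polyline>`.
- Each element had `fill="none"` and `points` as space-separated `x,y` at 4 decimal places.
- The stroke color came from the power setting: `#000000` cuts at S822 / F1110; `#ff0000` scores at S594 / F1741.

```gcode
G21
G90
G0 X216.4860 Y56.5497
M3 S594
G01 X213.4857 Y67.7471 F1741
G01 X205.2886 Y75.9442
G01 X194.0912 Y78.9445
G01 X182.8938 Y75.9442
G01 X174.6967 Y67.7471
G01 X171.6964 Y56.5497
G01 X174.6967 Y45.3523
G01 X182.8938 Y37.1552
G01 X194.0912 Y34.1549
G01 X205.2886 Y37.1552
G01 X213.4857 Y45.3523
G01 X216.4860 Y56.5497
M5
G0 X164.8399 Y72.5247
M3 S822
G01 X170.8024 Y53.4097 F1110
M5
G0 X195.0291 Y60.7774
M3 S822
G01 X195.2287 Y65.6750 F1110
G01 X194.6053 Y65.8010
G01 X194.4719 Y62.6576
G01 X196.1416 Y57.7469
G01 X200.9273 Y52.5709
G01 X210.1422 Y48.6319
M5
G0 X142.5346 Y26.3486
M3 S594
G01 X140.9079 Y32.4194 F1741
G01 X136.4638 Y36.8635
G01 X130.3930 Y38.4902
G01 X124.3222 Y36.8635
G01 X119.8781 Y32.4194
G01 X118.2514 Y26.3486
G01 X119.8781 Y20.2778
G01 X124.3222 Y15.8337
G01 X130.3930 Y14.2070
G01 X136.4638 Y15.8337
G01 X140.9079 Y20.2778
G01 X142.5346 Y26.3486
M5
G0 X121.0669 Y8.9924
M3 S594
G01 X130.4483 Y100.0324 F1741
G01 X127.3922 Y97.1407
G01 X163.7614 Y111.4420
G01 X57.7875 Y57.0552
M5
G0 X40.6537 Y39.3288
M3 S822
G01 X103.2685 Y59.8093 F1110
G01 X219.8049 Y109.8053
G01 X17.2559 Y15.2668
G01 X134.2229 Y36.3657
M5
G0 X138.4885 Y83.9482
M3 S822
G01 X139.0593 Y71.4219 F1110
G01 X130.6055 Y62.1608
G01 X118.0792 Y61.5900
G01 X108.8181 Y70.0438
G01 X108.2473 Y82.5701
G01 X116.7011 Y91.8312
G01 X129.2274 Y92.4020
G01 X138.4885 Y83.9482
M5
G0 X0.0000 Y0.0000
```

Machine Y-up, SVG Y-down with viewBox height 123.1877, so y_svg = 123.1877 − y_machine; X carries over.

Run 1: power S594 maps to stroke `#ff0000` (score). The run returns to its start, so emit a `<polygon>` with points (Y-flipped): 216.4860,66.6380 213.4857,55.4406 205.2886,47.2435 194.0912,44.2432 182.8938,47.2435 174.6967,55.4406 171.6964,66.6380 174.6967,77.8354 182.8938,86.0325 194.0912,89.0328 205.2886,86.0325 213.4857,77.8354.

Run 2: S822 ⇒ cut layer `#000000`. The run is open, so emit a `<polyline>` with points (Y-flipped): 164.8399,50.6630 170.8024,69.7780.

Run 3: power S822 maps to stroke `#000000` (cut). The run is open, so emit a `<polyline>` with points (Y-flipped): 195.0291,62.4103 195.2287,57.5127 194.6053,57.3867 194.4719,60.5301 196.1416,65.4408 200.9273,70.6168 210.1422,74.5558.

Run 4: power S594 maps to stroke `#ff0000` (score). The run returns to its start, so emit a `<polygon>` with points (Y-flipped): 142.5346,96.8391 140.9079,90.7683 136.4638,86.3242 130.3930,84.6975 124.3222,86.3242 119.8781,90.7683 118.2514,96.8391 119.8781,102.9099 124.3222,107.3540 130.3930,108.9807 136.4638,107.3540 140.9079,102.9099.

Run 5: S594 ⇒ score layer `#ff0000`. The run is open, so emit a `<polyline>` with points (Y-flipped): 121.0669,114.1953 130.4483,23.1553 127.3922,26.0470 163.7614,11.7457 57.7875,66.1325.

Run 6: the run's S822 means `#000000` (cut). The run is open, so emit a `<polyline>` with points (Y-flipped): 40.6537,83.8589 103.2685,63.3784 219.8049,13.3824 17.2559,107.9209 134.2229,86.8220.

Run 7: the run's S822 means `#000000` (cut). The run returns to its start, so emit a `<polygon>` with points (Y-flipped): 138.4885,39.2395 139.0593,51.7658 130.6055,61.0269 118.0792,61.5977 108.8181,53.1439 108.2473,40.6176 116.7011,31.3565 129.2274,30.7857.

<svg xmlns="http://www.w3.org/2000/svg" width="238.9920mm" height="123.1877mm" viewBox="0 0 238.9920 123.1877">
  <polygon points="216.4860,66.6380 213.4857,55.4406 205.2886,47.2435 194.0912,44.2432 182.8938,47.2435 174.6967,55.4406 171.6964,66.6380 174.6967,77.8354 182.8938,86.0325 194.0912,89.0328 205.2886,86.0325 213.4857,77.8354" fill="none" stroke="#ff0000"/>
  <polyline points="164.8399,50.6630 170.8024,69.7780" fill="none" stroke="#000000"/>
  <polyline points="195.0291,62.4103 195.2287,57.5127 194.6053,57.3867 194.4719,60.5301 196.1416,65.4408 200.9273,70.6168 210.1422,74.5558" fill="none" stroke="#000000"/>
  <polygon points="142.5346,96.8391 140.9079,90.7683 136.4638,86.3242 130.3930,84.6975 124.3222,86.3242 119.8781,90.7683 118.2514,96.8391 119.8781,102.9099 124.3222,107.3540 130.3930,108.9807 136.4638,107.3540 140.9079,102.9099" fill="none" stroke="#ff0000"/>
  <polyline points="121.0669,114.1953 130.4483,23.1553 127.3922,26.0470 163.7614,11.7457 57.7875,66.1325" fill="none" stroke="#ff0000"/>
  <polyline points="40.6537,83.8589 103.2685,63.3784 219.8049,13.3824 17.2559,107.9209 134.2229,86.8220" fill="none" stroke="#000000"/>
  <polygon points="138.4885,39.2395 139.0593,51.7658 130.6055,61.0269 118.0792,61.5977 108.8181,53.1439 108.2473,40.6176 116.7011,31.3565 129.2274,30.7857" fill="none" stroke="#000000"/>
</svg>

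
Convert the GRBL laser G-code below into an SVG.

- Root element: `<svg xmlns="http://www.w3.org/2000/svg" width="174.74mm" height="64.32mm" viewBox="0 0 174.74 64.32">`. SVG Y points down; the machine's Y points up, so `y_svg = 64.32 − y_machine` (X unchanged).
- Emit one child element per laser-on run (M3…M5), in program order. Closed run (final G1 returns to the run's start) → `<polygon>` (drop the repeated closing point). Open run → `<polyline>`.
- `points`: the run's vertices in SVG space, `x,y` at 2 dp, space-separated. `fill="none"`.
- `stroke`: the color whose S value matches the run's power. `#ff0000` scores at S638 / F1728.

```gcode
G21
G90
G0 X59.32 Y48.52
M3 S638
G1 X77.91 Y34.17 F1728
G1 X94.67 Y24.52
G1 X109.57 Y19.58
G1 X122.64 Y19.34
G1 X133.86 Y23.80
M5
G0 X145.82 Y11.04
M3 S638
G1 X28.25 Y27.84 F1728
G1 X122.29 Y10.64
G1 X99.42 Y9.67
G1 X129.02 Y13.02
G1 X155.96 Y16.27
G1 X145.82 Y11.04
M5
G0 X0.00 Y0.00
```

<svg xmlns="http://www.w3.org/2000/svg" width="174.74mm" height="64.32mm" viewBox="0 0 174.74 64.32">
  <polyline points="59.32,15.80 77.91,30.15 94.67,39.80 109.57,44.74 122.64,44.98 133.86,40.52" fill="none" stroke="#ff0000"/>
  <polygon points="145.82,53.28 28.25,36.48 122.29,53.68 99.42,54.65 129.02,51.30 155.96,48.05" fill="none" stroke="#ff0000"/>
</svg>

y_svg = 64.32 − y_m. Every run uses S638, so all elements get stroke `#ff0000` (score).

[1] open run; points: 59.32,15.80 77.91,30.15 94.67,39.80 109.57,44.74 122.64,44.98 133.86,40.52

[2] closed run; points: 145.82,53.28 28.25,36.48 122.29,53.68 99.42,54.65 129.02,51.30 155.96,48.05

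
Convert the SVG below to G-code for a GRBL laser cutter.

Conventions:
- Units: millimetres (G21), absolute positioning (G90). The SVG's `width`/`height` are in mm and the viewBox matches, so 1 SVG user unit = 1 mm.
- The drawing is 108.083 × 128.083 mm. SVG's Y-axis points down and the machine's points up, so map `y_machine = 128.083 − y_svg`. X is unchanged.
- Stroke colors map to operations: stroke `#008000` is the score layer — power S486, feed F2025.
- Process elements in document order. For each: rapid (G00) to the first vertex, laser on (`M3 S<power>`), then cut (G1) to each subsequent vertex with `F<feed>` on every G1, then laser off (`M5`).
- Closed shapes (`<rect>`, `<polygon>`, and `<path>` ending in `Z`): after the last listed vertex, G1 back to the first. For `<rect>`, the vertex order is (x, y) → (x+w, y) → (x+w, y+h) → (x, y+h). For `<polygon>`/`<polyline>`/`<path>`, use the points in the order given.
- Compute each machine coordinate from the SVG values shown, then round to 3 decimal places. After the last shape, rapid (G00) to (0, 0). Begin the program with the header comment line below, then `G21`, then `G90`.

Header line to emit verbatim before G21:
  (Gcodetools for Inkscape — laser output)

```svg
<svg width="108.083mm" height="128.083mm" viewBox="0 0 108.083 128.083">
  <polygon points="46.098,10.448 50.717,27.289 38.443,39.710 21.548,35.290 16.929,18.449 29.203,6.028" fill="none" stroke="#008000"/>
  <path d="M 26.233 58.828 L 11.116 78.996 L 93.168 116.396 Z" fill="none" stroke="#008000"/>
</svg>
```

(Gcodetools for Inkscape — laser output)
G21
G90
G00 X46.098 Y117.635
M3 S486
G1 X50.717 Y100.794 F2025
G1 X38.443 Y88.373 F2025
G1 X21.548 Y92.793 F2025
G1 X16.929 Y109.634 F2025
G1 X29.203 Y122.055 F2025
G1 X46.098 Y117.635 F2025
M5
G00 X26.233 Y69.255
M3 S486
G1 X11.116 Y49.087 F2025
G1 X93.168 Y11.687 F2025
G1 X26.233 Y69.255 F2025
M5
G00 X0.000 Y0.000

Since the viewBox matches the mm dimensions, user units are millimetres directly. The only transform is the Y-flip y_m = 128.083 − y_svg.

Shape 1 is a regular polygon drawn with `<polygon>`. Its stroke #008000 means score at S486, F2025. After flipping Y the toolpath is (46.098,117.635) → (50.717,100.794) → (38.443,88.373) → (21.548,92.793) → (16.929,109.634) → (29.203,122.055) → (46.098,117.635), returning to the start.

Shape 2 is a closed polygon drawn with `<path>`. Its stroke #008000 means score at S486, F2025. After flipping Y the toolpath is (26.233,69.255) → (11.116,49.087) → (93.168,11.687) → (26.233,69.255), returning to the start.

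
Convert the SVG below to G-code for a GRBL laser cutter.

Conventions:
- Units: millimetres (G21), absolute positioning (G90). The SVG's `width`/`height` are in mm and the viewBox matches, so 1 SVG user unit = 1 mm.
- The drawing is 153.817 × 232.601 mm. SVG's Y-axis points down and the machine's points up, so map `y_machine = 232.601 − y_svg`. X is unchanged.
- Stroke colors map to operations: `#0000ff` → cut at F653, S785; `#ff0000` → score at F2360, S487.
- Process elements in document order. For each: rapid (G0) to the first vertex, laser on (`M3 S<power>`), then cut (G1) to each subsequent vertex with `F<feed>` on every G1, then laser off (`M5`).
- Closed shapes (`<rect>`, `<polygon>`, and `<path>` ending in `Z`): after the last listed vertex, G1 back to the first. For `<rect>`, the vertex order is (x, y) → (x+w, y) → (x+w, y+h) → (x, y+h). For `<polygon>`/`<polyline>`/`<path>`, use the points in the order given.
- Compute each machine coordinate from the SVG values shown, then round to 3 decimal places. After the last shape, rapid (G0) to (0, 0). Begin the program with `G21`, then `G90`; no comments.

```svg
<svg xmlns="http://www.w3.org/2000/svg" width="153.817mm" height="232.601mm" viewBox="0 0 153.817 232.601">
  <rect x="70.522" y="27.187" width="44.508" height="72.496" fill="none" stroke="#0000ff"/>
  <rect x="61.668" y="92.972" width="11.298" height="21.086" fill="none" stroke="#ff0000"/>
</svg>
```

viewBox `0 0 153.817 232.601` with mm width/height → 1 unit = 1 mm. Flip: y_m = 232.601 − y_svg.

**Shape 1** — `<rect>` rectangle, stroke `#0000ff` → cut (S785, F653). Machine vertices: (70.522,205.414) → (115.030,205.414) → (115.030,132.918) → (70.522,132.918) → (70.522,205.414). Closed: final G1 returns to the first vertex.

**Shape 2** — `<rect>` rectangle, stroke `#ff0000` → score (S487, F2360). Machine vertices: (61.668,139.629) → (72.966,139.629) → (72.966,118.543) → (61.668,118.543) → (61.668,139.629). Closed: final G1 returns to the first vertex.

G21
G90
G0 X70.522 Y205.414
M3 S785
G1 X115.030 Y205.414 F653
G1 X115.030 Y132.918 F653
G1 X70.522 Y132.918 F653
G1 X70.522 Y205.414 F653
M5
G0 X61.668 Y139.629
M3 S487
G1 X72.966 Y139.629 F2360
G1 X72.966 Y118.543 F2360
G1 X61.668 Y118.543 F2360
G1 X61.668 Y139.629 F2360
M5
G0 X0.000 Y0.000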